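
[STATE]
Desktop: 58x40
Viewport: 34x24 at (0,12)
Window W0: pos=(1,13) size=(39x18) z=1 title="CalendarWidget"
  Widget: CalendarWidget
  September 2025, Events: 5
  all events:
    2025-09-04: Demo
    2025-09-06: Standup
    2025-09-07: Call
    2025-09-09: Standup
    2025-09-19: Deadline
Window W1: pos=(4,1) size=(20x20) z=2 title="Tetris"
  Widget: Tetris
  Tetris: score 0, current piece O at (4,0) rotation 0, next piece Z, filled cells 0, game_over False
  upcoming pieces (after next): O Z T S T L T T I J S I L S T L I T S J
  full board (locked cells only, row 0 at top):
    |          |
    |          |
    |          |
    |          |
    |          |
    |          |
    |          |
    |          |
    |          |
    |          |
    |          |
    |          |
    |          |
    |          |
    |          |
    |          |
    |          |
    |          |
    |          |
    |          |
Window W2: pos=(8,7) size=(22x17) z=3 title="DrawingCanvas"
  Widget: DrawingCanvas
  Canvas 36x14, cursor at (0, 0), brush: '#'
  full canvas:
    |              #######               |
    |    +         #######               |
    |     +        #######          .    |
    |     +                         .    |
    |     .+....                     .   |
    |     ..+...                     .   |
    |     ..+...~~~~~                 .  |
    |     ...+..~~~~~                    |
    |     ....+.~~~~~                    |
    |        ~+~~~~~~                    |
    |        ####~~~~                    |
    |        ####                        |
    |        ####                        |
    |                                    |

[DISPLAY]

    ┃   ┃     +        ######┃    
 ┏━━┃   ┃     +              ┃━━━━
 ┃ C┃   ┃     .+....         ┃    
 ┠──┃   ┃     ..+...         ┃────
 ┃  ┃   ┃     ..+...~~~~~    ┃    
 ┃Mo┃   ┃     ...+..~~~~~    ┃    
 ┃ 1┃   ┃     ....+.~~~~~    ┃    
 ┃ 8┃   ┃        ~+~~~~~~    ┃    
 ┃15┗━━━┃        ####~~~~    ┃    
 ┃22 23 ┃        ####        ┃    
 ┃29 30 ┃        ####        ┃    
 ┃      ┗━━━━━━━━━━━━━━━━━━━━┛    
 ┃                                
 ┃                                
 ┃                                
 ┃                                
 ┃                                
 ┃                                
 ┗━━━━━━━━━━━━━━━━━━━━━━━━━━━━━━━━
                                  
                                  
                                  
                                  
                                  


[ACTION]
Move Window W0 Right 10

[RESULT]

    ┃   ┃     +        ######┃    
    ┃   ┃     +              ┃━━━━
    ┃   ┃     .+....         ┃    
    ┃   ┃     ..+...         ┃────
    ┃   ┃     ..+...~~~~~    ┃ber 
    ┃   ┃     ...+..~~~~~    ┃Su  
    ┃   ┃     ....+.~~~~~    ┃*  7
    ┃   ┃        ~+~~~~~~    ┃ 14 
    ┗━━━┃        ####~~~~    ┃ 21 
        ┃        ####        ┃28  
        ┃        ####        ┃    
        ┗━━━━━━━━━━━━━━━━━━━━┛    
           ┃                      
           ┃                      
           ┃                      
           ┃                      
           ┃                      
           ┃                      
           ┗━━━━━━━━━━━━━━━━━━━━━━
                                  
                                  
                                  
                                  
                                  


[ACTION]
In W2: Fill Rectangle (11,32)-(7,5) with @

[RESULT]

    ┃   ┃     +        ######┃    
    ┃   ┃     +              ┃━━━━
    ┃   ┃     .+....         ┃    
    ┃   ┃     ..+...         ┃────
    ┃   ┃     ..+...~~~~~    ┃ber 
    ┃   ┃     @@@@@@@@@@@@@@@┃Su  
    ┃   ┃     @@@@@@@@@@@@@@@┃*  7
    ┃   ┃     @@@@@@@@@@@@@@@┃ 14 
    ┗━━━┃     @@@@@@@@@@@@@@@┃ 21 
        ┃     @@@@@@@@@@@@@@@┃28  
        ┃        ####        ┃    
        ┗━━━━━━━━━━━━━━━━━━━━┛    
           ┃                      
           ┃                      
           ┃                      
           ┃                      
           ┃                      
           ┃                      
           ┗━━━━━━━━━━━━━━━━━━━━━━
                                  
                                  
                                  
                                  
                                  


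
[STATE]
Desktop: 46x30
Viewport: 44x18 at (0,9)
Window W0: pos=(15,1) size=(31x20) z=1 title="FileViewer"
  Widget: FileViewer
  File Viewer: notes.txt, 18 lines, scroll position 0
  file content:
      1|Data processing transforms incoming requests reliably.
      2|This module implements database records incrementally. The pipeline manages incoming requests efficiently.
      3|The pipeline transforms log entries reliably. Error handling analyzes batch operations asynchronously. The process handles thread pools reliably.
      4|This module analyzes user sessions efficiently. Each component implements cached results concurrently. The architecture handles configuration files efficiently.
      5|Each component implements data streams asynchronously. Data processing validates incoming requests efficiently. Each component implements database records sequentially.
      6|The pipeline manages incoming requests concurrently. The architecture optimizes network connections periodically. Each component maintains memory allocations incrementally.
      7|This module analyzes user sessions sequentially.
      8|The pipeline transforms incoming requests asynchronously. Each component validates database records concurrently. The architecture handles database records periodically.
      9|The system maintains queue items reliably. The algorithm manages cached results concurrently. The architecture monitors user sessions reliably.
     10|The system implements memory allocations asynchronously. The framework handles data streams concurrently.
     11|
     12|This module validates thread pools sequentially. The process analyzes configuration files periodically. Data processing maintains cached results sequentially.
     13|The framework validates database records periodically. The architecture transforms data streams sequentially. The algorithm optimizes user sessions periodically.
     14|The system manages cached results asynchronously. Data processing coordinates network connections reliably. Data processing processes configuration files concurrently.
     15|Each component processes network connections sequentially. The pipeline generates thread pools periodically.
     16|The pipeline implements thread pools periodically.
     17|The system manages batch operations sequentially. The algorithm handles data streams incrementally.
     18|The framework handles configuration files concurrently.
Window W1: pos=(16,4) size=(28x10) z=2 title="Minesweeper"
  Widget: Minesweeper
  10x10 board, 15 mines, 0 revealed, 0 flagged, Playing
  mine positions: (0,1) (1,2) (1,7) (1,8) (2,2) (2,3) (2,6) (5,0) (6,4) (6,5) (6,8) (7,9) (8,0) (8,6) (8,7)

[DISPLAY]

               ┃┃■■■■■■■■■■                ┃
               ┃┃■■■■■■■■■■                ┃
               ┃┃■■■■■■■■■■                ┃
               ┃┃■■■■■■■■■■                ┃
               ┃┗━━━━━━━━━━━━━━━━━━━━━━━━━━┛
               ┃                            
               ┃This module validates thread
               ┃The framework validates data
               ┃The system manages cached re
               ┃Each component processes net
               ┃The pipeline implements thre
               ┗━━━━━━━━━━━━━━━━━━━━━━━━━━━━
                                            
                                            
                                            
                                            
                                            
                                            


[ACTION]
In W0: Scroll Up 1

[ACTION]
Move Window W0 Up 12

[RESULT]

               ┃┃■■■■■■■■■■                ┃
               ┃┃■■■■■■■■■■                ┃
               ┃┃■■■■■■■■■■                ┃
               ┃┃■■■■■■■■■■                ┃
               ┃┗━━━━━━━━━━━━━━━━━━━━━━━━━━┛
               ┃This module validates thread
               ┃The framework validates data
               ┃The system manages cached re
               ┃Each component processes net
               ┃The pipeline implements thre
               ┗━━━━━━━━━━━━━━━━━━━━━━━━━━━━
                                            
                                            
                                            
                                            
                                            
                                            
                                            


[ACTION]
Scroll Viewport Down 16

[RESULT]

               ┃┃■■■■■■■■■■                ┃
               ┃┗━━━━━━━━━━━━━━━━━━━━━━━━━━┛
               ┃This module validates thread
               ┃The framework validates data
               ┃The system manages cached re
               ┃Each component processes net
               ┃The pipeline implements thre
               ┗━━━━━━━━━━━━━━━━━━━━━━━━━━━━
                                            
                                            
                                            
                                            
                                            
                                            
                                            
                                            
                                            
                                            


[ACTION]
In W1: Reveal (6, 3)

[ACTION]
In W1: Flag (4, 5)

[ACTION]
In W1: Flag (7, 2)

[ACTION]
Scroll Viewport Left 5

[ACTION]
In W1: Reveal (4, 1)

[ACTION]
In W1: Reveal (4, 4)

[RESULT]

               ┃┃■1 1221111                ┃
               ┃┗━━━━━━━━━━━━━━━━━━━━━━━━━━┛
               ┃This module validates thread
               ┃The framework validates data
               ┃The system manages cached re
               ┃Each component processes net
               ┃The pipeline implements thre
               ┗━━━━━━━━━━━━━━━━━━━━━━━━━━━━
                                            
                                            
                                            
                                            
                                            
                                            
                                            
                                            
                                            
                                            


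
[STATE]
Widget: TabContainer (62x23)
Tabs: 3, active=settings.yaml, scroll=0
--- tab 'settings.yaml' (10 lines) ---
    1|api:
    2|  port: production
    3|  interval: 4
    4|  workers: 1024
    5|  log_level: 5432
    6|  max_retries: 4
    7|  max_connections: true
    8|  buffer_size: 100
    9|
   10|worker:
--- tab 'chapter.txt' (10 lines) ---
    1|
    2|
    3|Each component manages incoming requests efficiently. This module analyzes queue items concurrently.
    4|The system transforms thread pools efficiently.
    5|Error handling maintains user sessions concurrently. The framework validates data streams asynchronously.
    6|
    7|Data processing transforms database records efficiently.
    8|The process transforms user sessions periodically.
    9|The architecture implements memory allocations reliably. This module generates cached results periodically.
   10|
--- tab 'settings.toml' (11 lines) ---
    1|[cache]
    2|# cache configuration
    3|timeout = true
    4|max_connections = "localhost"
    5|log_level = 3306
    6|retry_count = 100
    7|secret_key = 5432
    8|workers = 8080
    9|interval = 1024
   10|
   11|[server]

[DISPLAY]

[settings.yaml]│ chapter.txt │ settings.toml                  
──────────────────────────────────────────────────────────────
api:                                                          
  port: production                                            
  interval: 4                                                 
  workers: 1024                                               
  log_level: 5432                                             
  max_retries: 4                                              
  max_connections: true                                       
  buffer_size: 100                                            
                                                              
worker:                                                       
                                                              
                                                              
                                                              
                                                              
                                                              
                                                              
                                                              
                                                              
                                                              
                                                              
                                                              


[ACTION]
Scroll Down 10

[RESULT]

[settings.yaml]│ chapter.txt │ settings.toml                  
──────────────────────────────────────────────────────────────
worker:                                                       
                                                              
                                                              
                                                              
                                                              
                                                              
                                                              
                                                              
                                                              
                                                              
                                                              
                                                              
                                                              
                                                              
                                                              
                                                              
                                                              
                                                              
                                                              
                                                              
                                                              


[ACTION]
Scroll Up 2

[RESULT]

[settings.yaml]│ chapter.txt │ settings.toml                  
──────────────────────────────────────────────────────────────
  buffer_size: 100                                            
                                                              
worker:                                                       
                                                              
                                                              
                                                              
                                                              
                                                              
                                                              
                                                              
                                                              
                                                              
                                                              
                                                              
                                                              
                                                              
                                                              
                                                              
                                                              
                                                              
                                                              


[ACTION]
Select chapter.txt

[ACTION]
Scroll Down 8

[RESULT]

 settings.yaml │[chapter.txt]│ settings.toml                  
──────────────────────────────────────────────────────────────
The architecture implements memory allocations reliably. This 
                                                              
                                                              
                                                              
                                                              
                                                              
                                                              
                                                              
                                                              
                                                              
                                                              
                                                              
                                                              
                                                              
                                                              
                                                              
                                                              
                                                              
                                                              
                                                              
                                                              


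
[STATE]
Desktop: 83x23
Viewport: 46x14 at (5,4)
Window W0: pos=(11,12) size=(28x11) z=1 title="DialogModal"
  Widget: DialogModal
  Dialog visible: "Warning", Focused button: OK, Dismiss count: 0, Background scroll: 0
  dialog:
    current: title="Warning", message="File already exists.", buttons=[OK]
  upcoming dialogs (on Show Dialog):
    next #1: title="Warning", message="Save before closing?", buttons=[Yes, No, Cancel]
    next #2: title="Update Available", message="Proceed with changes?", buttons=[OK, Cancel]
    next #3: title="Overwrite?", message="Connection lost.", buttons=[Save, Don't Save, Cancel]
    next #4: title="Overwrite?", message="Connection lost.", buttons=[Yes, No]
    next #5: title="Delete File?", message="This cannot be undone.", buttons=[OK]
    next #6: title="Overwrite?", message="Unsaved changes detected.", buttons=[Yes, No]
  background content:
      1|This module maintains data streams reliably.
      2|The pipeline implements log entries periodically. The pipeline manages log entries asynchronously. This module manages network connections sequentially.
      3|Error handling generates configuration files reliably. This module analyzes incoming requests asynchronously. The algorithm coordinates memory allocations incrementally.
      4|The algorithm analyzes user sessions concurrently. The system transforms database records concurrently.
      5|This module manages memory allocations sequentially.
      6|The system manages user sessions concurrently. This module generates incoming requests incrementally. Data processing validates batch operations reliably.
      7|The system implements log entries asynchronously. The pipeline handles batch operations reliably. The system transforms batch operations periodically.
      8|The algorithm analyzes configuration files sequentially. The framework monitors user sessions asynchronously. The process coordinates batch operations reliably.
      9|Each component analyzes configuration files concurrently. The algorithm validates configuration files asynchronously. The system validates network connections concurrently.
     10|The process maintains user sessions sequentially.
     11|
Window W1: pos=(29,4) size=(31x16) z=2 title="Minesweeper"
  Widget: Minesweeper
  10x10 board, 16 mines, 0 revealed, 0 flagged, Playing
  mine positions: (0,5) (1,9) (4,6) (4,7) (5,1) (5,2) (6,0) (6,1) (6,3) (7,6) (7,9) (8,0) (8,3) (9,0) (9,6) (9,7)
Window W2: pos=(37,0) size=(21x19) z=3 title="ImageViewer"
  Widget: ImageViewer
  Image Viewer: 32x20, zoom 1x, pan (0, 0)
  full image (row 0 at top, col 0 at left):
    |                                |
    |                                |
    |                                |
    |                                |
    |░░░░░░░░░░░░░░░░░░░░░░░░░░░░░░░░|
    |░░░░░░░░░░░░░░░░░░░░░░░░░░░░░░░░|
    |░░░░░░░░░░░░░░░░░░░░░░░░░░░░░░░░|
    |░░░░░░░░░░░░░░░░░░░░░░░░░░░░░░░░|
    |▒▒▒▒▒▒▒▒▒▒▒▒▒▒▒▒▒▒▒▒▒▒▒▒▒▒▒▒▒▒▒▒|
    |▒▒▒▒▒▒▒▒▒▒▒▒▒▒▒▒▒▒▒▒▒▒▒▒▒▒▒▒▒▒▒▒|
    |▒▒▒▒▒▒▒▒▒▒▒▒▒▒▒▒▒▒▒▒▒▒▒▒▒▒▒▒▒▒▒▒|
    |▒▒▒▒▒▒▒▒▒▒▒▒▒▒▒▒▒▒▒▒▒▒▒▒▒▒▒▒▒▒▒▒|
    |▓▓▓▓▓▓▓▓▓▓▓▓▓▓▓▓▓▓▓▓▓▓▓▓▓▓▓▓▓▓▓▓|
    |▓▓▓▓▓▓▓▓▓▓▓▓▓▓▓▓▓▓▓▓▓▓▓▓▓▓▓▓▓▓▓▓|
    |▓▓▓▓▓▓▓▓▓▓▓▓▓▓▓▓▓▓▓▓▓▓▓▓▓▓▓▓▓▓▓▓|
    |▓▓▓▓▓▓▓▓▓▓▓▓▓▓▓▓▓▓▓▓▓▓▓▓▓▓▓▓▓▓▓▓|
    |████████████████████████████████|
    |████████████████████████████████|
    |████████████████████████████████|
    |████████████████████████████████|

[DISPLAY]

                        ┏━━━━━━━┃             
                        ┃ Minesw┃             
                        ┠───────┃             
                        ┃■■■■■■■┃░░░░░░░░░░░░░
                        ┃■■■■■■■┃░░░░░░░░░░░░░
                        ┃■■■■■■■┃░░░░░░░░░░░░░
                        ┃■■■■■■■┃░░░░░░░░░░░░░
                        ┃■■■■■■■┃▒▒▒▒▒▒▒▒▒▒▒▒▒
      ┏━━━━━━━━━━━━━━━━━┃■■■■■■■┃▒▒▒▒▒▒▒▒▒▒▒▒▒
      ┃ DialogModal     ┃■■■■■■■┃▒▒▒▒▒▒▒▒▒▒▒▒▒
      ┠─────────────────┃■■■■■■■┃▒▒▒▒▒▒▒▒▒▒▒▒▒
      ┃This module maint┃■■■■■■■┃▓▓▓▓▓▓▓▓▓▓▓▓▓
      ┃Th┌──────────────┃■■■■■■■┃▓▓▓▓▓▓▓▓▓▓▓▓▓
      ┃Er│      Warning ┃       ┃▓▓▓▓▓▓▓▓▓▓▓▓▓


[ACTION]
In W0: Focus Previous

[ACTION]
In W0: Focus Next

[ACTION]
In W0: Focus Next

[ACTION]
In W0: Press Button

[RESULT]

                        ┏━━━━━━━┃             
                        ┃ Minesw┃             
                        ┠───────┃             
                        ┃■■■■■■■┃░░░░░░░░░░░░░
                        ┃■■■■■■■┃░░░░░░░░░░░░░
                        ┃■■■■■■■┃░░░░░░░░░░░░░
                        ┃■■■■■■■┃░░░░░░░░░░░░░
                        ┃■■■■■■■┃▒▒▒▒▒▒▒▒▒▒▒▒▒
      ┏━━━━━━━━━━━━━━━━━┃■■■■■■■┃▒▒▒▒▒▒▒▒▒▒▒▒▒
      ┃ DialogModal     ┃■■■■■■■┃▒▒▒▒▒▒▒▒▒▒▒▒▒
      ┠─────────────────┃■■■■■■■┃▒▒▒▒▒▒▒▒▒▒▒▒▒
      ┃This module maint┃■■■■■■■┃▓▓▓▓▓▓▓▓▓▓▓▓▓
      ┃The pipeline impl┃■■■■■■■┃▓▓▓▓▓▓▓▓▓▓▓▓▓
      ┃Error handling ge┃       ┃▓▓▓▓▓▓▓▓▓▓▓▓▓


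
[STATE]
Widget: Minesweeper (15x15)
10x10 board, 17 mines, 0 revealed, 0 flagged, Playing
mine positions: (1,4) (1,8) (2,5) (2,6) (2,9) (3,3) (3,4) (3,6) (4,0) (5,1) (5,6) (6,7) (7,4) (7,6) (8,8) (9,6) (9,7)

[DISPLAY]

■■■■■■■■■■     
■■■■■■■■■■     
■■■■■■■■■■     
■■■■■■■■■■     
■■■■■■■■■■     
■■■■■■■■■■     
■■■■■■■■■■     
■■■■■■■■■■     
■■■■■■■■■■     
■■■■■■■■■■     
               
               
               
               
               


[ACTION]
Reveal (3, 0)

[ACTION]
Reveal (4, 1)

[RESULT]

■■■■■■■■■■     
■■■■■■■■■■     
■■■■■■■■■■     
1■■■■■■■■■     
■2■■■■■■■■     
■■■■■■■■■■     
■■■■■■■■■■     
■■■■■■■■■■     
■■■■■■■■■■     
■■■■■■■■■■     
               
               
               
               
               


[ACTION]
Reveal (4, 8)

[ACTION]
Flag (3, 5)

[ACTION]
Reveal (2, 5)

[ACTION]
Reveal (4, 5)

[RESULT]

■■■■■■■■■■     
■■■■✹■■■✹■     
■■■■■✹✹■■✹     
1■■✹✹⚑✹211     
✹2■■■■■2       
■✹■■■■✹21      
■■■■■■■✹1      
■■■■✹■✹■21     
■■■■■■■■✹■     
■■■■■■✹✹■■     
               
               
               
               
               


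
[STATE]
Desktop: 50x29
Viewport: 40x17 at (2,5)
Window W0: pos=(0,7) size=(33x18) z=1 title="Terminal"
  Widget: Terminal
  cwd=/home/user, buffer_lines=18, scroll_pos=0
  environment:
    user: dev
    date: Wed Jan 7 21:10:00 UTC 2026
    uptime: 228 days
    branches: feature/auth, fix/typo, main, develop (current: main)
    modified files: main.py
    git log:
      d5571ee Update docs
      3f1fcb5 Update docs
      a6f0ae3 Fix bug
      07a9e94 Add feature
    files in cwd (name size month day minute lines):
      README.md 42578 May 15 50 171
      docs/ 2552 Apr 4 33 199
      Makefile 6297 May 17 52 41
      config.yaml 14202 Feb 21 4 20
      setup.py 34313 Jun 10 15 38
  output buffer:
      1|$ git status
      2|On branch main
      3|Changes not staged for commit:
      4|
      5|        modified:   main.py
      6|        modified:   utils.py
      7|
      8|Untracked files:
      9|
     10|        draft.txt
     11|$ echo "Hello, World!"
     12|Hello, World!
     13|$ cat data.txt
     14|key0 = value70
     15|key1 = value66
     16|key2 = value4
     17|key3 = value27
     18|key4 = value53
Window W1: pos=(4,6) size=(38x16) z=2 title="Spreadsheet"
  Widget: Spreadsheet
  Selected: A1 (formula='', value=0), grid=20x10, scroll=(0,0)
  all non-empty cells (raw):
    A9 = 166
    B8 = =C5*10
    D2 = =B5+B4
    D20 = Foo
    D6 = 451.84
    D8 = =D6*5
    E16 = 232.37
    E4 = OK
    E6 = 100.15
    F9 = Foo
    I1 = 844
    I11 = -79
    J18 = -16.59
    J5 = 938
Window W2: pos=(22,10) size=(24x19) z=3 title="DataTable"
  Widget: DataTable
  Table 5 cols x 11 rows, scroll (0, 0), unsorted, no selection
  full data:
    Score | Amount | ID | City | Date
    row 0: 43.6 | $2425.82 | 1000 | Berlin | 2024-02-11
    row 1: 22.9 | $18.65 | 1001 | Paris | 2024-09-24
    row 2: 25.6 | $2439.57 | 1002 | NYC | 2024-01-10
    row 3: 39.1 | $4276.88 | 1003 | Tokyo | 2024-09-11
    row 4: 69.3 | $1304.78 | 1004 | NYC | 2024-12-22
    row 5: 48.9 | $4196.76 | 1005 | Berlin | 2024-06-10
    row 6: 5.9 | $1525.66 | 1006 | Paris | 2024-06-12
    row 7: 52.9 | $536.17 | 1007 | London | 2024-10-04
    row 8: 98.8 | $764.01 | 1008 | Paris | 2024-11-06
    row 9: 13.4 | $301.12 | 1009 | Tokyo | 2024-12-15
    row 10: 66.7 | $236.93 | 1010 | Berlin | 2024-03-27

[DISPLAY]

                                        
  ┏━━━━━━━━━━━━━━━━━━━━━━━━━━━━━━━━━━━━┓
━━┃ Spreadsheet                        ┃
Te┠────────────────────────────────────┨
──┃A1:                                 ┃
 g┃       A       B ┏━━━━━━━━━━━━━━━━━━━
n ┃-----------------┃ DataTable         
ha┃  1      [0]     ┠───────────────────
  ┃  2        0     ┃Score│Amount  │ID  
  ┃  3        0     ┃─────┼────────┼────
  ┃  4        0     ┃43.6 │$2425.82│1000
  ┃  5        0     ┃22.9 │$18.65  │1001
nt┃  6        0     ┃25.6 │$2439.57│1002
  ┃  7        0     ┃39.1 │$4276.88│1003
  ┃  8        0     ┃69.3 │$1304.78│1004
 e┃  9      166     ┃48.9 │$4196.76│1005
el┗━━━━━━━━━━━━━━━━━┃5.9  │$1525.66│1006


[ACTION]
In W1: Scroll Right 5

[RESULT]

                                        
  ┏━━━━━━━━━━━━━━━━━━━━━━━━━━━━━━━━━━━━┓
━━┃ Spreadsheet                        ┃
Te┠────────────────────────────────────┨
──┃A1:                                 ┃
 g┃       F       G ┏━━━━━━━━━━━━━━━━━━━
n ┃-----------------┃ DataTable         
ha┃  1        0     ┠───────────────────
  ┃  2        0     ┃Score│Amount  │ID  
  ┃  3        0     ┃─────┼────────┼────
  ┃  4        0     ┃43.6 │$2425.82│1000
  ┃  5        0     ┃22.9 │$18.65  │1001
nt┃  6        0     ┃25.6 │$2439.57│1002
  ┃  7        0     ┃39.1 │$4276.88│1003
  ┃  8        0     ┃69.3 │$1304.78│1004
 e┃  9 Foo          ┃48.9 │$4196.76│1005
el┗━━━━━━━━━━━━━━━━━┃5.9  │$1525.66│1006


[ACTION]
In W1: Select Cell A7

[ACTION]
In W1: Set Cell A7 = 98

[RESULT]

                                        
  ┏━━━━━━━━━━━━━━━━━━━━━━━━━━━━━━━━━━━━┓
━━┃ Spreadsheet                        ┃
Te┠────────────────────────────────────┨
──┃A7: 98                              ┃
 g┃       F       G ┏━━━━━━━━━━━━━━━━━━━
n ┃-----------------┃ DataTable         
ha┃  1        0     ┠───────────────────
  ┃  2        0     ┃Score│Amount  │ID  
  ┃  3        0     ┃─────┼────────┼────
  ┃  4        0     ┃43.6 │$2425.82│1000
  ┃  5        0     ┃22.9 │$18.65  │1001
nt┃  6        0     ┃25.6 │$2439.57│1002
  ┃  7        0     ┃39.1 │$4276.88│1003
  ┃  8        0     ┃69.3 │$1304.78│1004
 e┃  9 Foo          ┃48.9 │$4196.76│1005
el┗━━━━━━━━━━━━━━━━━┃5.9  │$1525.66│1006


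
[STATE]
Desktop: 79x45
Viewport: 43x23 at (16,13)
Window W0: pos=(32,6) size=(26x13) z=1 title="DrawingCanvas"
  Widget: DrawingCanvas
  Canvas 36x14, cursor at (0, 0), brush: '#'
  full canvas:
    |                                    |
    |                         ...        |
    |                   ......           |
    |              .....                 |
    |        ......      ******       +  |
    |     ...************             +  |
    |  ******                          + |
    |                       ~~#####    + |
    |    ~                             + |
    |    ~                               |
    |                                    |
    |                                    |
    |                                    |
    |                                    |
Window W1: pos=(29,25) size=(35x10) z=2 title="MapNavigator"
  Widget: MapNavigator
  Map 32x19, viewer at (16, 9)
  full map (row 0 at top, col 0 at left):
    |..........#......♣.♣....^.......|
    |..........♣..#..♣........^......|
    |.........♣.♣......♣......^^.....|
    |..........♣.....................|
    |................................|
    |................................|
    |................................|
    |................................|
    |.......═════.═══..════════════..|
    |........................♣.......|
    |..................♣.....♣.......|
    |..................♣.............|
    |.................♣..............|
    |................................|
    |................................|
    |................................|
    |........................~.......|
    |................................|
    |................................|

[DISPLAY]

                ┃        ......      ****┃ 
                ┃     ...************    ┃ 
                ┃  ******                ┃ 
                ┃                       ~┃ 
                ┃    ~                   ┃ 
                ┗━━━━━━━━━━━━━━━━━━━━━━━━┛ 
                                           
                                           
                                           
                                           
                                           
                                           
             ┏━━━━━━━━━━━━━━━━━━━━━━━━━━━━━
             ┃ MapNavigator                
             ┠─────────────────────────────
             ┃.............................
             ┃.............................
             ┃.......═════.═══..═══════════
             ┃................@.......♣....
             ┃..................♣.....♣....
             ┃..................♣..........
             ┗━━━━━━━━━━━━━━━━━━━━━━━━━━━━━
                                           


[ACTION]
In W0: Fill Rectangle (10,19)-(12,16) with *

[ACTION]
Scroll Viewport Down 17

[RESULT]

                                           
                                           
                                           
             ┏━━━━━━━━━━━━━━━━━━━━━━━━━━━━━
             ┃ MapNavigator                
             ┠─────────────────────────────
             ┃.............................
             ┃.............................
             ┃.......═════.═══..═══════════
             ┃................@.......♣....
             ┃..................♣.....♣....
             ┃..................♣..........
             ┗━━━━━━━━━━━━━━━━━━━━━━━━━━━━━
                                           
                                           
                                           
                                           
                                           
                                           
                                           
                                           
                                           
                                           


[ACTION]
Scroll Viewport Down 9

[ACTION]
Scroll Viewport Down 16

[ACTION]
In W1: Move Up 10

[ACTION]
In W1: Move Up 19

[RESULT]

                                           
                                           
                                           
             ┏━━━━━━━━━━━━━━━━━━━━━━━━━━━━━
             ┃ MapNavigator                
             ┠─────────────────────────────
             ┃                             
             ┃                             
             ┃                             
             ┃..........#.....@♣.♣....^....
             ┃..........♣..#..♣........^...
             ┃.........♣.♣......♣......^^..
             ┗━━━━━━━━━━━━━━━━━━━━━━━━━━━━━
                                           
                                           
                                           
                                           
                                           
                                           
                                           
                                           
                                           
                                           


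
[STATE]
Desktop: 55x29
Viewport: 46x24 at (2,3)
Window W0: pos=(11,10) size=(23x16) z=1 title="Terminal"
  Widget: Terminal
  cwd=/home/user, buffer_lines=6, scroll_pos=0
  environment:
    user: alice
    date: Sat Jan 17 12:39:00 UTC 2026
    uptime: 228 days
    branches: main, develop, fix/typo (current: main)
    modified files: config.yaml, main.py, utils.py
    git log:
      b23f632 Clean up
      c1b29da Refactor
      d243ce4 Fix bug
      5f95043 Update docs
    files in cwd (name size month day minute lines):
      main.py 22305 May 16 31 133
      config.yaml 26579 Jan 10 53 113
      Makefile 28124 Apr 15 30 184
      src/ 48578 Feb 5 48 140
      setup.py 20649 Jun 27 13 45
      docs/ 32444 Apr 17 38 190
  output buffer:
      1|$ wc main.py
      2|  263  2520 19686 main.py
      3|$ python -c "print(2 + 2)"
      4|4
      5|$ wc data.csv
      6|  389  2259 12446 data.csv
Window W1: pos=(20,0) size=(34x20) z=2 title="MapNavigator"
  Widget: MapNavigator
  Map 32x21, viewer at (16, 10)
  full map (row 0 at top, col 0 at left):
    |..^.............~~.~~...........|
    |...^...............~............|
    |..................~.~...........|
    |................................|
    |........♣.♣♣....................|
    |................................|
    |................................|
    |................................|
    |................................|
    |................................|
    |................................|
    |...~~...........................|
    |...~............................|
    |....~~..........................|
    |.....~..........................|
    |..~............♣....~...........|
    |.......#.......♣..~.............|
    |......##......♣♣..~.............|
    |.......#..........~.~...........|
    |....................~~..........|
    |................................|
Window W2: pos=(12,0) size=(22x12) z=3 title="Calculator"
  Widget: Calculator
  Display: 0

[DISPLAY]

          ┃                   0┃.....~.~......
          ┃┌───┬───┬───┬───┐   ┃..............
          ┃│ 7 │ 8 │ 9 │ ÷ │   ┃..............
          ┃├───┼───┼───┼───┤   ┃..............
          ┃│ 4 │ 5 │ 6 │ × │   ┃..............
          ┃├───┼───┼───┼───┤   ┃..............
          ┃│ 1 │ 2 │ 3 │ - │   ┃..............
         ┏┃└───┴───┴───┴───┘   ┃..............
         ┃┗━━━━━━━━━━━━━━━━━━━━┛...@..........
         ┠────────┃...~~......................
         ┃$ wc mai┃...~.......................
         ┃  263  2┃....~~.....................
         ┃$ python┃.....~.....................
         ┃4       ┃..~............♣....~......
         ┃$ wc dat┃.......#.......♣..~........
         ┃  389  2┃......##......♣♣..~........
         ┃$ █     ┗━━━━━━━━━━━━━━━━━━━━━━━━━━━
         ┃                     ┃              
         ┃                     ┃              
         ┃                     ┃              
         ┃                     ┃              
         ┃                     ┃              
         ┗━━━━━━━━━━━━━━━━━━━━━┛              
                                              


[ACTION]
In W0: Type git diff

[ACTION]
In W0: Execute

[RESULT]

          ┃                   0┃.....~.~......
          ┃┌───┬───┬───┬───┐   ┃..............
          ┃│ 7 │ 8 │ 9 │ ÷ │   ┃..............
          ┃├───┼───┼───┼───┤   ┃..............
          ┃│ 4 │ 5 │ 6 │ × │   ┃..............
          ┃├───┼───┼───┼───┤   ┃..............
          ┃│ 1 │ 2 │ 3 │ - │   ┃..............
         ┏┃└───┴───┴───┴───┘   ┃..............
         ┃┗━━━━━━━━━━━━━━━━━━━━┛...@..........
         ┠────────┃...~~......................
         ┃$ python┃...~.......................
         ┃4       ┃....~~.....................
         ┃$ wc dat┃.....~.....................
         ┃  389  2┃..~............♣....~......
         ┃$ git di┃.......#.......♣..~........
         ┃diff --g┃......##......♣♣..~........
         ┃--- a/ma┗━━━━━━━━━━━━━━━━━━━━━━━━━━━
         ┃+++ b/main.py        ┃              
         ┃@@ -1,3 +1,4 @@      ┃              
         ┃+# updated           ┃              
         ┃ import sys          ┃              
         ┃$ █                  ┃              
         ┗━━━━━━━━━━━━━━━━━━━━━┛              
                                              


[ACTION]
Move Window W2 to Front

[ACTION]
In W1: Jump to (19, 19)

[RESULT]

          ┃                   0┃..............
          ┃┌───┬───┬───┬───┐   ┃..............
          ┃│ 7 │ 8 │ 9 │ ÷ │   ┃..............
          ┃├───┼───┼───┼───┤   ┃..............
          ┃│ 4 │ 5 │ 6 │ × │   ┃....~.........
          ┃├───┼───┼───┼───┤   ┃..~...........
          ┃│ 1 │ 2 │ 3 │ - │   ┃..~...........
         ┏┃└───┴───┴───┴───┘   ┃..~.~.........
         ┃┗━━━━━━━━━━━━━━━━━━━━┛...@~~........
         ┠────────┃...........................
         ┃$ python┃                           
         ┃4       ┃                           
         ┃$ wc dat┃                           
         ┃  389  2┃                           
         ┃$ git di┃                           
         ┃diff --g┃                           
         ┃--- a/ma┗━━━━━━━━━━━━━━━━━━━━━━━━━━━
         ┃+++ b/main.py        ┃              
         ┃@@ -1,3 +1,4 @@      ┃              
         ┃+# updated           ┃              
         ┃ import sys          ┃              
         ┃$ █                  ┃              
         ┗━━━━━━━━━━━━━━━━━━━━━┛              
                                              


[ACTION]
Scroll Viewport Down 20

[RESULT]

          ┃│ 7 │ 8 │ 9 │ ÷ │   ┃..............
          ┃├───┼───┼───┼───┤   ┃..............
          ┃│ 4 │ 5 │ 6 │ × │   ┃....~.........
          ┃├───┼───┼───┼───┤   ┃..~...........
          ┃│ 1 │ 2 │ 3 │ - │   ┃..~...........
         ┏┃└───┴───┴───┴───┘   ┃..~.~.........
         ┃┗━━━━━━━━━━━━━━━━━━━━┛...@~~........
         ┠────────┃...........................
         ┃$ python┃                           
         ┃4       ┃                           
         ┃$ wc dat┃                           
         ┃  389  2┃                           
         ┃$ git di┃                           
         ┃diff --g┃                           
         ┃--- a/ma┗━━━━━━━━━━━━━━━━━━━━━━━━━━━
         ┃+++ b/main.py        ┃              
         ┃@@ -1,3 +1,4 @@      ┃              
         ┃+# updated           ┃              
         ┃ import sys          ┃              
         ┃$ █                  ┃              
         ┗━━━━━━━━━━━━━━━━━━━━━┛              
                                              
                                              
                                              
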